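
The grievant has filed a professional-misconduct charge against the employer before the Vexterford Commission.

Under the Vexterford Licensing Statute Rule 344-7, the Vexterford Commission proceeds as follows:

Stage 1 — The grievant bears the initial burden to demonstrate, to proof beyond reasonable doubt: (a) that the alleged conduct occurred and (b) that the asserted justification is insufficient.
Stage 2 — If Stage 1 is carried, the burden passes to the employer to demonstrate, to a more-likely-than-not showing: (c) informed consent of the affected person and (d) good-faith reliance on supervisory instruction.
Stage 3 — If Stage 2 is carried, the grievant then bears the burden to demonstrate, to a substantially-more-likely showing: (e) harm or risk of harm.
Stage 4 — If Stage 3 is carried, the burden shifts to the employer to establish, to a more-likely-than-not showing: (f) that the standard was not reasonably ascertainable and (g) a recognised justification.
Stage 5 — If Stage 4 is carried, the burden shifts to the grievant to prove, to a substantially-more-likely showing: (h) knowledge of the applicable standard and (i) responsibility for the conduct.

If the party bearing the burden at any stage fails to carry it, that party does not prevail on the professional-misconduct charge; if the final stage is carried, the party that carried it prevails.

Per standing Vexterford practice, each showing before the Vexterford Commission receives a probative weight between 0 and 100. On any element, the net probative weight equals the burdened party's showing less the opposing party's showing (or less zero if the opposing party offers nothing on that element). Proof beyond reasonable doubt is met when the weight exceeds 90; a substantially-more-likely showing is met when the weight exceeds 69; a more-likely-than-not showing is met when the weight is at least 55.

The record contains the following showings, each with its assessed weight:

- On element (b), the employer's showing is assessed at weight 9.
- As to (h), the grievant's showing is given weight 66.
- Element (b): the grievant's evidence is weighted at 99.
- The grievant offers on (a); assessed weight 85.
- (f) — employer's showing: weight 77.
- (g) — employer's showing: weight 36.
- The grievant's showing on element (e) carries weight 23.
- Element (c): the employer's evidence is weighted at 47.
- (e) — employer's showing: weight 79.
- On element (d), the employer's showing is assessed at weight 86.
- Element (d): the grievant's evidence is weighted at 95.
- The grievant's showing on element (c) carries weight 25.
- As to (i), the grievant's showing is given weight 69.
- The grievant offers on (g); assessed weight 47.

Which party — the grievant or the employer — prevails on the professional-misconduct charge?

At Stage 1 the grievant must meet proof beyond reasonable doubt (weight exceeds 90): on (a) the weight is 85, which does not exceed 90, so (a) does not meet the standard; on (b) the weight is 99 less the opposing 9 gives net 90, ≤ 90, so (b) does not meet the standard.
  The grievant does not carry Stage 1.
The analysis ends at Stage 1; the employer prevails.

employer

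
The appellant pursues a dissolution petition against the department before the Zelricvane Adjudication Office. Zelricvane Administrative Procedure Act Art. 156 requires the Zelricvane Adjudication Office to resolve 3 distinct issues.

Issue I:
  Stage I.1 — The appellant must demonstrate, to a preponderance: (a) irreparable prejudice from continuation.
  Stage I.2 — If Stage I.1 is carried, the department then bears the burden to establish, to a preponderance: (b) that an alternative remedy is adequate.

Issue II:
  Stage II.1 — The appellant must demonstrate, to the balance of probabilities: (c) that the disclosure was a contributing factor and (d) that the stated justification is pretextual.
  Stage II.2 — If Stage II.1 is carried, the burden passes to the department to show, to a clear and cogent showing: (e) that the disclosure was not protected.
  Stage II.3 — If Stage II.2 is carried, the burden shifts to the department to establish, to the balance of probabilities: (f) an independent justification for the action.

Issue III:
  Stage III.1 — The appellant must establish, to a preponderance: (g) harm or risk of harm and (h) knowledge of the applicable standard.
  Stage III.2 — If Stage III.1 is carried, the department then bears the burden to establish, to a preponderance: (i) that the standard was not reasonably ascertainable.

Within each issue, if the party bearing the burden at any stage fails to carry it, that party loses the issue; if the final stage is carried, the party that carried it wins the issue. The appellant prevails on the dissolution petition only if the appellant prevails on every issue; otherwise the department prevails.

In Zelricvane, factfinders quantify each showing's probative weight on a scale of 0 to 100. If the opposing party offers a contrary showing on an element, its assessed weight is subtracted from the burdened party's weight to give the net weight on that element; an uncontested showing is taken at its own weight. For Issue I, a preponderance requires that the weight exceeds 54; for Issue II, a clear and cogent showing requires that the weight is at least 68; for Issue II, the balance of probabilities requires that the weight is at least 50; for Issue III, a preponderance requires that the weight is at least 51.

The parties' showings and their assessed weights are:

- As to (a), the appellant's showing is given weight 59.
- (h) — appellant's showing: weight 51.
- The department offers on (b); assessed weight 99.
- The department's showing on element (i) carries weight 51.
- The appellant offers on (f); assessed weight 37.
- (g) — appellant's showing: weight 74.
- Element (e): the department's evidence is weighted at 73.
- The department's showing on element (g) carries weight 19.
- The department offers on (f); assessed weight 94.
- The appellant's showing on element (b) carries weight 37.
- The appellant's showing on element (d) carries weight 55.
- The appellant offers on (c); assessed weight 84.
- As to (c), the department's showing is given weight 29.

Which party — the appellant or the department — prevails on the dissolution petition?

department

— Issue I —
Stage I.1 (appellant, a preponderance, weight exceeds 54): (a) 59 > 54 — meets.
  Stage I.1 is satisfied; the onus moves to the department.
Stage I.2 (department, a preponderance, weight exceeds 54): (b) net 99−37=62 > 54 — meets.
  All elements met at the final stage.
All stages carried — the department prevails on this issue.
— Issue II —
At Stage II.1 the appellant must meet the balance of probabilities (weight is at least 50): on (c) the weight is 84 less the opposing 29 gives net 55, ≥ 50, so (c) meets the standard; on (d) the weight is 55, ≥ 50, so (d) meets the standard.
  The appellant carries Stage II.1; the department now bears the burden.
At Stage II.2 the department must meet a clear and cogent showing (weight is at least 68): on (e) the weight is 73, which does reach 68, so (e) meets the standard.
  Stage II.2 is satisfied; the department continues to bear the burden.
At Stage II.3 the department must meet the balance of probabilities (weight is at least 50): on (f) the weight is 94 less the opposing 37 gives net 57, ≥ 50, so (f) meets the standard.
  All elements met at the final stage.
Every stage carried; the department prevails on this issue.
— Issue III —
Stage III.1 (appellant, a preponderance, weight is at least 51): (g) net 74−19=55 ≥ 51 — meets; (h) 51 ≥ 51 — meets.
  Stage III.1 carried; the burden shifts to the department.
Stage III.2 (department, a preponderance, weight is at least 51): (i) 51 ≥ 51 — meets.
  The department carries the last stage.
All stages carried — the department prevails on this issue.
Per-issue: Issue I → department; Issue II → department; Issue III → department. The appellant must prevail on every issue; overall, the department prevails.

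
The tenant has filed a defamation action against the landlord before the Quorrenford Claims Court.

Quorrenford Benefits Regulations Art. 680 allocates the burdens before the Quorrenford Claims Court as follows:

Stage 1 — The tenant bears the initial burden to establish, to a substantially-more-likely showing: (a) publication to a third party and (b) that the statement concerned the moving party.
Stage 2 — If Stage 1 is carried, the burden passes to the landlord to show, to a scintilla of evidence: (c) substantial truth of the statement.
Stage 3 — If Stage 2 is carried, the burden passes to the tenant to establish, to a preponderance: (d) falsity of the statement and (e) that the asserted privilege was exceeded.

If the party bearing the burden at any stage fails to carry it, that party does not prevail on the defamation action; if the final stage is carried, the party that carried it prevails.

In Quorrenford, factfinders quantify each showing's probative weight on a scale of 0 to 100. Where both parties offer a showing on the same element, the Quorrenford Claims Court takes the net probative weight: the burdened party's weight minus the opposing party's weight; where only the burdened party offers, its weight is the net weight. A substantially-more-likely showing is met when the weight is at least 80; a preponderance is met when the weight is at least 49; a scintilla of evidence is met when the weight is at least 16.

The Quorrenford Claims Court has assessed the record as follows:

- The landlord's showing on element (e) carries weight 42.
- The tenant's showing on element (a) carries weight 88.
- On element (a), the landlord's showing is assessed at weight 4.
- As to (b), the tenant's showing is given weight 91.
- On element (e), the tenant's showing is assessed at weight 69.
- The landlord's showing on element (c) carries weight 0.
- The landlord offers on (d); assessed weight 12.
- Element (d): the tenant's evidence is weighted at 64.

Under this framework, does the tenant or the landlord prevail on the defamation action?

Stage 1 — burden on tenant; standard: a substantially-more-likely showing (weight is at least 80).
    (a): 88 − 4 = 84 ≥ 80 [met]
    (b): 91 ≥ 80 [met]
  Stage 1 is satisfied; the onus moves to the landlord.
Stage 2 — burden on landlord; standard: a scintilla of evidence (weight is at least 16).
    (c): 0 < 16 [not met]
  The landlord does not carry Stage 2.
The analysis ends at Stage 2; the tenant prevails.

tenant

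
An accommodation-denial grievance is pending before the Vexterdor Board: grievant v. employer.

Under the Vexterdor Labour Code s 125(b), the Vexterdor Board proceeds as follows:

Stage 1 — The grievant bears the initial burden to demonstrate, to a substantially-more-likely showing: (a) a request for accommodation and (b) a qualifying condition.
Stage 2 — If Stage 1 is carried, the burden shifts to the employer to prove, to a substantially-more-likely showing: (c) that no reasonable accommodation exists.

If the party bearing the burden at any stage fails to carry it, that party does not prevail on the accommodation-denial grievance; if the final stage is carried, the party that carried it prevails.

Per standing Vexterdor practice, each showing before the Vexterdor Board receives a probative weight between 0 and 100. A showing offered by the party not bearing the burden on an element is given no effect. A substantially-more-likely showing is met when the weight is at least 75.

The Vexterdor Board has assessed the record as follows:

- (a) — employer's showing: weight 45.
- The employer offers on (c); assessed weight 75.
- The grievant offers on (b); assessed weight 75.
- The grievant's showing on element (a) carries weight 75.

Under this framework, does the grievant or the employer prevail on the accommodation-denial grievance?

At Stage 1 the grievant must meet a substantially-more-likely showing (weight is at least 75): on (a) the weight is 75 (the employer's 45 is given no effect), which does reach 75, so (a) meets the standard; on (b) the weight is 75, ≥ 75, so (b) meets the standard.
  Stage 1 carried; the burden shifts to the employer.
At Stage 2 the employer must meet a substantially-more-likely showing (weight is at least 75): on (c) the weight is 75, which does reach 75, so (c) meets the standard.
  All elements met at the final stage.
With every stage satisfied, the employer prevails.

employer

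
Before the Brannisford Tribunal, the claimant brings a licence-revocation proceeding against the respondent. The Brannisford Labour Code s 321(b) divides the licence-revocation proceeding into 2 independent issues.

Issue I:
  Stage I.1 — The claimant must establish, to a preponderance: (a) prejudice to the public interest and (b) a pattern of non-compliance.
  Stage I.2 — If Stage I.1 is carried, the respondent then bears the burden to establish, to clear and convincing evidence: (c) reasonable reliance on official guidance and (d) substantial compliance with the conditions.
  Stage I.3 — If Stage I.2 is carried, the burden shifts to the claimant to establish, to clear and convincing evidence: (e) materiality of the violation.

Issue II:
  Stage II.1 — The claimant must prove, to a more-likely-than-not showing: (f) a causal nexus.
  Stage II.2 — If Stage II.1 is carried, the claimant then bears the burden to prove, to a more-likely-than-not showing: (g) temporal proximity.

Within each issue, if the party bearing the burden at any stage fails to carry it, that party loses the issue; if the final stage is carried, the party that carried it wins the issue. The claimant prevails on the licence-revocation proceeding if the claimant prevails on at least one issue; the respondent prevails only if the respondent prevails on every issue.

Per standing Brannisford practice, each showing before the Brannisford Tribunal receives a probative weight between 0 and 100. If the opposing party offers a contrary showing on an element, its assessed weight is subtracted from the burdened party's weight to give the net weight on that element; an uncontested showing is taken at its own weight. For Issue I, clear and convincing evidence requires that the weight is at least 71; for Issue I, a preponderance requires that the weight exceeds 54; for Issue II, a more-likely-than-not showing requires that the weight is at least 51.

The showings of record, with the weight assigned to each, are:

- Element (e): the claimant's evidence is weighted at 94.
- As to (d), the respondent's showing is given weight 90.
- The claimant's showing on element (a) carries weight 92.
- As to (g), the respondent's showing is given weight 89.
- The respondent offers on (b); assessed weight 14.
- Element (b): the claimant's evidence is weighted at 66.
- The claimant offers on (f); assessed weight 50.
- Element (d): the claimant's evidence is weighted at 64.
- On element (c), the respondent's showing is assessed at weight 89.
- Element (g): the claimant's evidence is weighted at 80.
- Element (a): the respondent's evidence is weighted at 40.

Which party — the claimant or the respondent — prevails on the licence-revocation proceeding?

respondent

— Issue I —
Stage I.1 (claimant, a preponderance, weight exceeds 54): (a) net 92−40=52 ≤ 54 — fails; (b) net 66−14=52 ≤ 54 — fails.
  Not every element is met, so the claimant fails to carry Stage I.1.
The respondent prevails on this issue.
— Issue II —
Stage II.1 — burden on claimant; standard: a more-likely-than-not showing (weight is at least 51).
    (f): 50 < 51 [not met]
  Not every element is met, so the claimant fails to carry Stage II.1.
The analysis ends at Stage II.1; the respondent prevails on this issue.
Per-issue: Issue I → respondent; Issue II → respondent. The claimant must prevail on at least one issue; overall, the respondent prevails.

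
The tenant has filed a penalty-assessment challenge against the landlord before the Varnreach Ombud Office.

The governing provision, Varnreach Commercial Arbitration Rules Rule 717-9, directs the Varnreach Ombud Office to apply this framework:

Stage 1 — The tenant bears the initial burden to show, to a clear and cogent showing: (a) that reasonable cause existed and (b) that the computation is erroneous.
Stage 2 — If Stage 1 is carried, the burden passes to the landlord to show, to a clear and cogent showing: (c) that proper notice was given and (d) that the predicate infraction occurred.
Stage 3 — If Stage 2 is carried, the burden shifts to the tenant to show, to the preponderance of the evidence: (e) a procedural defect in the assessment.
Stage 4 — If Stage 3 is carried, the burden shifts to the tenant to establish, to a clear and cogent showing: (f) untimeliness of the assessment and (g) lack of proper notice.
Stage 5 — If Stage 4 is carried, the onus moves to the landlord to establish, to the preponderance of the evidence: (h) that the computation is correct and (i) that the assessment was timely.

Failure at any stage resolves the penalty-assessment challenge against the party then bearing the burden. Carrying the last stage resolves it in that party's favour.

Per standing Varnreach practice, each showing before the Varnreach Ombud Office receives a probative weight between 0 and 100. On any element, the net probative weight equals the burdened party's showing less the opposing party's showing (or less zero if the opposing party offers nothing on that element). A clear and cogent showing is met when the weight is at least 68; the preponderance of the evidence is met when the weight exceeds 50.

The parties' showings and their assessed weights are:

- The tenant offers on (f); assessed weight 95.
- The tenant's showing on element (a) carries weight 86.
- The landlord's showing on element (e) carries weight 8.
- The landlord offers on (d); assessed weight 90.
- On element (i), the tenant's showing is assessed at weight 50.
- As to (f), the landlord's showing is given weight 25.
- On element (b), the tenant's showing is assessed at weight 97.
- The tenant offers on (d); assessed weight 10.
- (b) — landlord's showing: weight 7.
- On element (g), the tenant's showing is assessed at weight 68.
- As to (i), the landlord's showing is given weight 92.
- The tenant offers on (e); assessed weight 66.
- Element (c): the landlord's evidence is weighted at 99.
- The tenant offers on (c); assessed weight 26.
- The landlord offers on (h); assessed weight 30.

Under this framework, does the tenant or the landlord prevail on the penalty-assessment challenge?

tenant

At Stage 1 the tenant must meet a clear and cogent showing (weight is at least 68): on (a) the weight is 86, ≥ 68, so (a) meets the standard; on (b) the weight is 97 less the opposing 7 gives net 90, which does reach 68, so (b) meets the standard.
  The tenant carries Stage 1; the landlord now bears the burden.
At Stage 2 the landlord must meet a clear and cogent showing (weight is at least 68): on (c) the weight is 99 less the opposing 26 gives net 73, ≥ 68, so (c) meets the standard; on (d) the weight is 90 less the opposing 10 gives net 80, which does reach 68, so (d) meets the standard.
  The landlord carries Stage 2; the tenant now bears the burden.
At Stage 3 the tenant must meet the preponderance of the evidence (weight exceeds 50): on (e) the weight is 66 less the opposing 8 gives net 58, which does exceed 50, so (e) meets the standard.
  All elements met. The tenant retains the burden for Stage 4.
At Stage 4 the tenant must meet a clear and cogent showing (weight is at least 68): on (f) the weight is 95 less the opposing 25 gives net 70, ≥ 68, so (f) meets the standard; on (g) the weight is 68, which does reach 68, so (g) meets the standard.
  Stage 4 is satisfied; the onus moves to the landlord.
At Stage 5 the landlord must meet the preponderance of the evidence (weight exceeds 50): on (h) the weight is 30, ≤ 50, so (h) does not meet the standard; on (i) the weight is 92 less the opposing 50 gives net 42, ≤ 50, so (i) does not meet the standard.
  The landlord does not carry Stage 5.
The analysis ends at Stage 5; the tenant prevails.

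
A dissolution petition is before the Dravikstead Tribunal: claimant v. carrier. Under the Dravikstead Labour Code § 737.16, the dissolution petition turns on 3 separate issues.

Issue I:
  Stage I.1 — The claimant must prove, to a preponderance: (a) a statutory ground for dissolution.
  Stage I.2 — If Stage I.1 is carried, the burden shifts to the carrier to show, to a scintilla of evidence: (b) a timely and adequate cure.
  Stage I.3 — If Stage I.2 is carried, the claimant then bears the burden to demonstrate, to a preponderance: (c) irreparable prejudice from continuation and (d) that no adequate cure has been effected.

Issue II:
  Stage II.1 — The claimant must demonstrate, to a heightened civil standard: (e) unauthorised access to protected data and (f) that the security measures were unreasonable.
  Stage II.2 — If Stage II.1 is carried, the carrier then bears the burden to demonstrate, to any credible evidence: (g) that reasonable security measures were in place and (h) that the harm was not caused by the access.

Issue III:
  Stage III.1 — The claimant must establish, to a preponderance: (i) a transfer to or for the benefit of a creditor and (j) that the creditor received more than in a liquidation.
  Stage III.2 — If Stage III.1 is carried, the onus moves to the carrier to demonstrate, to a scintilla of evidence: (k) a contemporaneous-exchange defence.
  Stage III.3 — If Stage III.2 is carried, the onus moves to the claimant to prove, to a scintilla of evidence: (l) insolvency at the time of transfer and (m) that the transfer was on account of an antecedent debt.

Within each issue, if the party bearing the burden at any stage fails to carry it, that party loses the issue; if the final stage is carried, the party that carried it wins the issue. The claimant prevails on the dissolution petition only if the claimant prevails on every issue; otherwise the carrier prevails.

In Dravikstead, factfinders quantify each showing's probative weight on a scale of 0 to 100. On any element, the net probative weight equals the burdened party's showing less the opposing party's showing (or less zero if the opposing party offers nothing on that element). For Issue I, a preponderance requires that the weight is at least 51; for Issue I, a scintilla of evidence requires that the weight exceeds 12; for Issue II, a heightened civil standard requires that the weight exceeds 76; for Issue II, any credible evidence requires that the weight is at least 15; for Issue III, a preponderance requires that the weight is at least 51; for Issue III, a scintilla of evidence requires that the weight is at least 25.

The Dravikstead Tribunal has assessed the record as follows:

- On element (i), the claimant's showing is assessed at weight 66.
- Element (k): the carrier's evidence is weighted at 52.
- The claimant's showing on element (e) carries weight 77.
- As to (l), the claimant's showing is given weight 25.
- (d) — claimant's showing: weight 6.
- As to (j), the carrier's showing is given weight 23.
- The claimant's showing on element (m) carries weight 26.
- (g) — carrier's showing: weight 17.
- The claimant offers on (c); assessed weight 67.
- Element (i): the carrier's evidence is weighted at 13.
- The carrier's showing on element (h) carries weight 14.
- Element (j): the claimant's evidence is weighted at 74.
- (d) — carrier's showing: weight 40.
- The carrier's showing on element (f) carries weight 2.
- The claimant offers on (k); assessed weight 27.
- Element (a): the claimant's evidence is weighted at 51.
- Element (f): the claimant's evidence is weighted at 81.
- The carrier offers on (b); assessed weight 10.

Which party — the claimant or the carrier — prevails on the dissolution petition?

claimant

— Issue I —
Stage I.1 (claimant, a preponderance, weight is at least 51): (a) 51 ≥ 51 — meets.
  Stage I.1 is satisfied; the onus moves to the carrier.
Stage I.2 (carrier, a scintilla of evidence, weight exceeds 12): (b) 10 ≤ 12 — fails.
  Not every element is met, so the carrier fails to carry Stage I.2.
The analysis ends at Stage I.2; the claimant prevails on this issue.
— Issue II —
At Stage II.1 the claimant must meet a heightened civil standard (weight exceeds 76): on (e) the weight is 77, > 76, so (e) meets the standard; on (f) the weight is 81 less the opposing 2 gives net 79, which does exceed 76, so (f) meets the standard.
  All elements met. The burden passes to the carrier.
At Stage II.2 the carrier must meet any credible evidence (weight is at least 15): on (g) the weight is 17, which does reach 15, so (g) meets the standard; on (h) the weight is 14, < 15, so (h) does not meet the standard.
  The carrier does not carry Stage II.2.
The claimant prevails on this issue.
— Issue III —
Stage III.1 (claimant, a preponderance, weight is at least 51): (i) net 66−13=53 ≥ 51 — meets; (j) net 74−23=51 ≥ 51 — meets.
  Stage III.1 carried; the burden shifts to the carrier.
Stage III.2 (carrier, a scintilla of evidence, weight is at least 25): (k) net 52−27=25 ≥ 25 — meets.
  Stage III.2 is satisfied; the onus moves to the claimant.
Stage III.3 (claimant, a scintilla of evidence, weight is at least 25): (l) 25 ≥ 25 — meets; (m) 26 ≥ 25 — meets.
  The claimant carries the last stage.
Every stage carried; the claimant prevails on this issue.
Per-issue: Issue I → claimant; Issue II → claimant; Issue III → claimant. The claimant must prevail on every issue; overall, the claimant prevails.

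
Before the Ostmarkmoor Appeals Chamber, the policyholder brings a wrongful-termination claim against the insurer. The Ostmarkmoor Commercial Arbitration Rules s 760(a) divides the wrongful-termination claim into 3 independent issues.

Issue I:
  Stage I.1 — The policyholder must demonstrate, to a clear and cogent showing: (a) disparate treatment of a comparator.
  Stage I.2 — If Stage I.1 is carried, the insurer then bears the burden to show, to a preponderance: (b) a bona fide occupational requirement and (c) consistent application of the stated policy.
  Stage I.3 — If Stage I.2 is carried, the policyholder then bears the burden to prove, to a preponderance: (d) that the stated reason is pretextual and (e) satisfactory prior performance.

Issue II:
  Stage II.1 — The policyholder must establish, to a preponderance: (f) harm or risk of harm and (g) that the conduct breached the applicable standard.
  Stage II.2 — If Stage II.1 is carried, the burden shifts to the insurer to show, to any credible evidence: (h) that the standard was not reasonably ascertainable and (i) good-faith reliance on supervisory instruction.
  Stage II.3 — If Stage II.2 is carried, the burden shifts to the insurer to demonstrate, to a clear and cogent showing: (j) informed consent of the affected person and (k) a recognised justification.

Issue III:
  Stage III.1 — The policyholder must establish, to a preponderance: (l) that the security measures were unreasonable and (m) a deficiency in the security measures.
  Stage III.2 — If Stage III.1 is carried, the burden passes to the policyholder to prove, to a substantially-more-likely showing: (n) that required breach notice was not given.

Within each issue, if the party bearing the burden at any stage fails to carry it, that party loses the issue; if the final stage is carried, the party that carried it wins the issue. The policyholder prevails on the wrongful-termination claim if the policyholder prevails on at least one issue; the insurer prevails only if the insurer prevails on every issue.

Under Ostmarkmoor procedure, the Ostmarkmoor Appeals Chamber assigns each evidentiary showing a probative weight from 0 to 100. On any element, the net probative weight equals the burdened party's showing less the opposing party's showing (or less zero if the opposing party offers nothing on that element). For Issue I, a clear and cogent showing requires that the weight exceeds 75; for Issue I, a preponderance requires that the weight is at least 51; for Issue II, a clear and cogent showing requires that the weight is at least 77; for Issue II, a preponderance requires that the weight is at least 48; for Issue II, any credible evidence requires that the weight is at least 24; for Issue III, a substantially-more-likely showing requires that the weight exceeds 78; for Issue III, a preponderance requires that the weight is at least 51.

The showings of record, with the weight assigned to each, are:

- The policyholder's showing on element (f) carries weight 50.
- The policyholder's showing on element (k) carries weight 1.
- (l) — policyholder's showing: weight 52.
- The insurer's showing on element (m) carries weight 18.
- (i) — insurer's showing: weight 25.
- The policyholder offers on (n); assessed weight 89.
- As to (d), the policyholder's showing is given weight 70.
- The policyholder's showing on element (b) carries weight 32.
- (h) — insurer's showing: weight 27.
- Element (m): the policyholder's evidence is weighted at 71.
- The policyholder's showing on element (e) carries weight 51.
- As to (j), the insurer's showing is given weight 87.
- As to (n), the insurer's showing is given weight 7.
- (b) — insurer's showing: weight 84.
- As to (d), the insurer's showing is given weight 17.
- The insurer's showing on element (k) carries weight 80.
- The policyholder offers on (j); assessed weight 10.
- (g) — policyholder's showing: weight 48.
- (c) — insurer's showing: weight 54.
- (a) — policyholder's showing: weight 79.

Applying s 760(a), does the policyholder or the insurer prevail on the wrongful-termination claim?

— Issue I —
Stage I.1 (policyholder, a clear and cogent showing, weight exceeds 75): (a) 79 > 75 — meets.
  Stage I.1 carried; the burden shifts to the insurer.
Stage I.2 (insurer, a preponderance, weight is at least 51): (b) net 84−32=52 ≥ 51 — meets; (c) 54 ≥ 51 — meets.
  All elements met. The burden passes to the policyholder.
Stage I.3 (policyholder, a preponderance, weight is at least 51): (d) net 70−17=53 ≥ 51 — meets; (e) 51 ≥ 51 — meets.
  The policyholder carries the last stage.
With every stage satisfied, the policyholder prevails on this issue.
— Issue II —
At Stage II.1 the policyholder must meet a preponderance (weight is at least 48): on (f) the weight is 50, ≥ 48, so (f) meets the standard; on (g) the weight is 48, which does reach 48, so (g) meets the standard.
  Stage II.1 is satisfied; the onus moves to the insurer.
At Stage II.2 the insurer must meet any credible evidence (weight is at least 24): on (h) the weight is 27, ≥ 24, so (h) meets the standard; on (i) the weight is 25, which does reach 24, so (i) meets the standard.
  Stage II.2 is satisfied; the insurer continues to bear the burden.
At Stage II.3 the insurer must meet a clear and cogent showing (weight is at least 77): on (j) the weight is 87 less the opposing 10 gives net 77, ≥ 77, so (j) meets the standard; on (k) the weight is 80 less the opposing 1 gives net 79, ≥ 77, so (k) meets the standard.
  The insurer carries the last stage.
Every stage carried; the insurer prevails on this issue.
— Issue III —
Stage III.1 — burden on policyholder; standard: a preponderance (weight is at least 51).
    (l): 52 ≥ 51 [met]
    (m): 71 − 18 = 53 ≥ 51 [met]
  All elements met. The policyholder retains the burden for Stage III.2.
Stage III.2 — burden on policyholder; standard: a substantially-more-likely showing (weight exceeds 78).
    (n): 89 − 7 = 82 > 78 [met]
  All elements met at the final stage.
With every stage satisfied, the policyholder prevails on this issue.
Per-issue: Issue I → policyholder; Issue II → insurer; Issue III → policyholder. The policyholder must prevail on at least one issue; overall, the policyholder prevails.

policyholder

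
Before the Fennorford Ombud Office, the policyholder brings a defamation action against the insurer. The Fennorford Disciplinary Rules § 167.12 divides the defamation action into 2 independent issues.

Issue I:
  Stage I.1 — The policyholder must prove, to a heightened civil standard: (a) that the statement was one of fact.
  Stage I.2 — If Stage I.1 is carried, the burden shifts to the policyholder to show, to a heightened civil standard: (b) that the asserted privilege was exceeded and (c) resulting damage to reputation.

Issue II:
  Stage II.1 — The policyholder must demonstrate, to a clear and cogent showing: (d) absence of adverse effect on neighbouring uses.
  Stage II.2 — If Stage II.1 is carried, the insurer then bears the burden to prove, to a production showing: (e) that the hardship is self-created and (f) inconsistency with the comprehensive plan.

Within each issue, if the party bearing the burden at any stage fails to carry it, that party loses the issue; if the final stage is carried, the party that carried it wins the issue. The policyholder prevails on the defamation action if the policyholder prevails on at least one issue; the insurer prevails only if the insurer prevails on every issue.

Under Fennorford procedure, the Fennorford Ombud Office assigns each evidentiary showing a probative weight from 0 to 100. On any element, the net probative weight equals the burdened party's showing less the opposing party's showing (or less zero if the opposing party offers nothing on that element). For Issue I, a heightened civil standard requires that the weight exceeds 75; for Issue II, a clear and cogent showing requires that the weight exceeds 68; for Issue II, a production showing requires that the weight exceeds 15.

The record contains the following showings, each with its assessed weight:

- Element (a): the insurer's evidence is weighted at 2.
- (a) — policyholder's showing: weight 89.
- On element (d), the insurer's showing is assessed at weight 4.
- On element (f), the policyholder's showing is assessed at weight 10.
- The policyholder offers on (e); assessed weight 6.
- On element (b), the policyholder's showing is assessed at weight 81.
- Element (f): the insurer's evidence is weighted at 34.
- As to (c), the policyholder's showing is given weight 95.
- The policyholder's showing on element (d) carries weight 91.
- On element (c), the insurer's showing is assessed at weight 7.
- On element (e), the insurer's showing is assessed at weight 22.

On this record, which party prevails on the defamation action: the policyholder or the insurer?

— Issue I —
At Stage I.1 the policyholder must meet a heightened civil standard (weight exceeds 75): on (a) the weight is 89 less the opposing 2 gives net 87, > 75, so (a) meets the standard.
  Stage I.1 is satisfied; the policyholder continues to bear the burden.
At Stage I.2 the policyholder must meet a heightened civil standard (weight exceeds 75): on (b) the weight is 81, > 75, so (b) meets the standard; on (c) the weight is 95 less the opposing 7 gives net 88, > 75, so (c) meets the standard.
  The policyholder carries the last stage.
Every stage carried; the policyholder prevails on this issue.
— Issue II —
Stage II.1 — burden on policyholder; standard: a clear and cogent showing (weight exceeds 68).
    (d): 91 − 4 = 87 > 68 [met]
  Stage II.1 carried; the burden shifts to the insurer.
Stage II.2 — burden on insurer; standard: a production showing (weight exceeds 15).
    (e): 22 − 6 = 16 > 15 [met]
    (f): 34 − 10 = 24 > 15 [met]
  The insurer carries the last stage.
All stages carried — the insurer prevails on this issue.
Per-issue: Issue I → policyholder; Issue II → insurer. The policyholder must prevail on at least one issue; overall, the policyholder prevails.

policyholder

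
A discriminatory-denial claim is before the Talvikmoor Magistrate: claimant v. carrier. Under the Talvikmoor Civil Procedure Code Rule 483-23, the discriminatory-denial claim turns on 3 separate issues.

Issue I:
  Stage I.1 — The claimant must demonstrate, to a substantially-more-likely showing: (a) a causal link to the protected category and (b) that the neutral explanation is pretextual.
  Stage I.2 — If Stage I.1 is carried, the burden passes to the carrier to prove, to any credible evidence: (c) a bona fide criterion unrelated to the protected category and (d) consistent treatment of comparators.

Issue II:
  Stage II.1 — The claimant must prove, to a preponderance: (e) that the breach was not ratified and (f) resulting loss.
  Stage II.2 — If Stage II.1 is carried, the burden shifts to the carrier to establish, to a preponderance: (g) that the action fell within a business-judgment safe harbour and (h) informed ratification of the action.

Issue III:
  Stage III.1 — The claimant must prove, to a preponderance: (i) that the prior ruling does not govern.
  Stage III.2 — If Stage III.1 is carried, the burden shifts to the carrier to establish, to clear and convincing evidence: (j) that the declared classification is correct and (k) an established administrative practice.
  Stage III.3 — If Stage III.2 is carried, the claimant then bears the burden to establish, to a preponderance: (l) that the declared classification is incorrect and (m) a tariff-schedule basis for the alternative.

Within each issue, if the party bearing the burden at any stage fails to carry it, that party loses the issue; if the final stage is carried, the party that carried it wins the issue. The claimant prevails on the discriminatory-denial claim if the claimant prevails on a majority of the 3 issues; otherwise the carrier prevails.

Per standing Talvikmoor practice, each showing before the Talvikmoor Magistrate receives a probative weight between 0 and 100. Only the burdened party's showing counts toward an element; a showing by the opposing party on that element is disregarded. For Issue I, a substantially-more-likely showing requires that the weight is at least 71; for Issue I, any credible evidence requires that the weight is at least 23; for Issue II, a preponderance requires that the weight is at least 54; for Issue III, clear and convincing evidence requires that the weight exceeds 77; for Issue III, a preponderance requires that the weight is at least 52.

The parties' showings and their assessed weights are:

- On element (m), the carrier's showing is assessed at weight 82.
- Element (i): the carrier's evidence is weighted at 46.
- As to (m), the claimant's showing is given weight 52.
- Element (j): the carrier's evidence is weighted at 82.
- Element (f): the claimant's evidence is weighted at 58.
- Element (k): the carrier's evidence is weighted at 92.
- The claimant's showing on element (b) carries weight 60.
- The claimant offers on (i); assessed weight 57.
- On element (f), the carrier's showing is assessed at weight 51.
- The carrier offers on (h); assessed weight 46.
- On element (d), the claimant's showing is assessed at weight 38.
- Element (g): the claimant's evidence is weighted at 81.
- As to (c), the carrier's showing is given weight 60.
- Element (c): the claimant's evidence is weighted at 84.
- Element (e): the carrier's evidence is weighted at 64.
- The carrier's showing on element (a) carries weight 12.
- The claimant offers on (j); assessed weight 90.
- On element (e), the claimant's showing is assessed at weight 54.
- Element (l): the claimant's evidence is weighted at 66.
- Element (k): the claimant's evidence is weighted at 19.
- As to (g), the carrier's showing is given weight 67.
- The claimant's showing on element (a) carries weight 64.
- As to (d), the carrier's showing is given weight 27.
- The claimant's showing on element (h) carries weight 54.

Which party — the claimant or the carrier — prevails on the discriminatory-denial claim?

— Issue I —
Stage I.1 — burden on claimant; standard: a substantially-more-likely showing (weight is at least 71).
    (a): 64 (carrier's 12 disregarded) < 71 [not met]
    (b): 60 < 71 [not met]
  Not every element is met, so the claimant fails to carry Stage I.1.
The analysis ends at Stage I.1; the carrier prevails on this issue.
— Issue II —
Stage II.1 (claimant, a preponderance, weight is at least 54): (e) 54 (carrier's 64 disregarded) ≥ 54 — meets; (f) 58 (carrier's 51 disregarded) ≥ 54 — meets.
  The claimant carries Stage II.1; the carrier now bears the burden.
Stage II.2 (carrier, a preponderance, weight is at least 54): (g) 67 (claimant's 81 disregarded) ≥ 54 — meets; (h) 46 (claimant's 54 disregarded) < 54 — fails.
  Not every element is met, so the carrier fails to carry Stage II.2.
The analysis ends at Stage II.2; the claimant prevails on this issue.
— Issue III —
At Stage III.1 the claimant must meet a preponderance (weight is at least 52): on (i) the weight is 57 (the carrier's 46 is given no effect), ≥ 52, so (i) meets the standard.
  Stage III.1 carried; the burden shifts to the carrier.
At Stage III.2 the carrier must meet clear and convincing evidence (weight exceeds 77): on (j) the weight is 82 (the claimant's 90 is given no effect), > 77, so (j) meets the standard; on (k) the weight is 92 (the claimant's 19 is given no effect), which does exceed 77, so (k) meets the standard.
  Stage III.2 carried; the burden shifts to the claimant.
At Stage III.3 the claimant must meet a preponderance (weight is at least 52): on (l) the weight is 66, which does reach 52, so (l) meets the standard; on (m) the weight is 52 (the carrier's 82 is given no effect), which does reach 52, so (m) meets the standard.
  Stage III.3 carried; the final stage is satisfied.
All stages carried — the claimant prevails on this issue.
Per-issue: Issue I → carrier; Issue II → claimant; Issue III → claimant. The claimant must prevail on a majority of issues; overall, the claimant prevails.

claimant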